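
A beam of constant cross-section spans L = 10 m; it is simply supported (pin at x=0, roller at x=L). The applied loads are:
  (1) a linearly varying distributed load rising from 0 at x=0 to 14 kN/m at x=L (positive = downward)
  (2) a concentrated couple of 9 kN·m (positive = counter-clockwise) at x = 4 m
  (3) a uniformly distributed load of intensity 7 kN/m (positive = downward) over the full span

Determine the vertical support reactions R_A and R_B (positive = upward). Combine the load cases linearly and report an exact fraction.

Load 1 — triangular load w₀=14 kN/m (0→w₀ over full span):
  R_A = w₀L/6 = 14·10/6 = 70/3 kN
  R_B = w₀L/3 = 14·10/3 = 140/3 kN
Load 2 — applied couple M₀=9 kN·m at a=4 m (b=L-a=6):
  R_A = M₀/L = 9/10 kN
  R_B = -M₀/L = -9/10 kN
Load 3 — uniform load w=7 kN/m over full span:
  R_A = wL/2 = 7·10/2 = 35 kN
  R_B = wL/2 = 7·10/2 = 35 kN
Superposition: R_A = 1777/30 kN, R_B = 2423/30 kN

R_A = 1777/30 kN, R_B = 2423/30 kN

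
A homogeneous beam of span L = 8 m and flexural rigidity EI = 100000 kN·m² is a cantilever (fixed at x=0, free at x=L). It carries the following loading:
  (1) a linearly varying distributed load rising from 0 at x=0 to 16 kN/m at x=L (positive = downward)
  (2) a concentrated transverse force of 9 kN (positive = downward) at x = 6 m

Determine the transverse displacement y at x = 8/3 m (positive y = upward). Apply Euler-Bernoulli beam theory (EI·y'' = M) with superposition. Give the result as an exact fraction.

y(8/3) = -134086/11390625 m

Load 1 — triangular load w₀=16 kN/m (0→w₀ over full span):
  y_1 = (w₀Lx³/12-w₀L²x²/6-w₀x⁵/(120L))/EI = (16·8·(8/3)³/12-16·8²·(8/3)²/6-16·(8/3)⁵/(120·8))/100000 = -115456/11390625 m
Load 2 — point force P=9 kN at a=6 m (b=L-a=2):
  y_2 = -Px²(3a-x)/(6EI)  [x≤a] = -9·(8/3)²·(3·6-(8/3))/(6·100000) = -46/28125 m
Superposition: y = Σ y_i = -134086/11390625 m ≈ -0.011772 m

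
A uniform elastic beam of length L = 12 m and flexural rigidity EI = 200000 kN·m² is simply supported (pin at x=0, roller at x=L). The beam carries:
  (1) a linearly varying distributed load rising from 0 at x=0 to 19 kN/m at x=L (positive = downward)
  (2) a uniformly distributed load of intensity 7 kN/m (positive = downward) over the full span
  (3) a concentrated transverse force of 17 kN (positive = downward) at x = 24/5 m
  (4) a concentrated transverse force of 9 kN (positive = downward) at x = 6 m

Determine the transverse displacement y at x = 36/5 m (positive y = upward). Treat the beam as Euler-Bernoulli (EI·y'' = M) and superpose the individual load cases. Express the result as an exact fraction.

y(36/5) = -10012311/390625000 m

Load 1 — triangular load w₀=19 kN/m (0→w₀ over full span):
  y_1 = -w₀x(7L⁴-10L²x²+3x⁴)/(360LEI) = -19·(36/5)·(7·12⁴-10·12²·(36/5)²+3·(36/5)⁴)/(360·12·200000) = -607392/48828125 m
Load 2 — uniform load w=7 kN/m over full span:
  y_2 = -wx(L³-2Lx²+x³)/(24EI) = -7·(36/5)·(12³-2·12·(36/5)²+(36/5)³)/(24·200000) = -17577/1953125 m
Load 3 — point force P=17 kN at a=24/5 m (b=L-a=36/5):
  y_3 = -Pa(L-x)(2Lx-a²-x²)/(6LEI)  [x>a] = -17·(24/5)·(12-(36/5))·(2·12·(36/5)-(24/5)²-(36/5)²)/(6·12·200000) = -5202/1953125 m
Load 4 — point force P=9 kN at a=6 m (b=L-a=6):
  y_4 = -Pa(L-x)(2Lx-a²-x²)/(6LEI)  [x>a] = -9·6·(12-(36/5))·(2·12·(36/5)-6²-(36/5)²)/(6·12·200000) = -4779/3125000 m
Superposition: y = Σ y_i = -10012311/390625000 m ≈ -0.025632 m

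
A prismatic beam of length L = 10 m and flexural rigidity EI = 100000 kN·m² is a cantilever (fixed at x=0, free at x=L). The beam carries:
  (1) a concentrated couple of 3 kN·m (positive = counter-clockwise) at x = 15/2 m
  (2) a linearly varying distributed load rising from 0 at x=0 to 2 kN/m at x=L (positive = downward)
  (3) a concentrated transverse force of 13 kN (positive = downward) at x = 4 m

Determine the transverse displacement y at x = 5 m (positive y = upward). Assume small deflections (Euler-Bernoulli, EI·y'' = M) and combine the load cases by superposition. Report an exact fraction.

y(5) = -23377/2400000 m

Load 1 — applied couple M₀=3 kN·m at a=15/2 m (b=L-a=5/2):
  y_1 = M₀x²/(2EI)  [x≤a] = 3·5²/(2·100000) = 3/8000 m
Load 2 — triangular load w₀=2 kN/m (0→w₀ over full span):
  y_2 = (w₀Lx³/12-w₀L²x²/6-w₀x⁵/(120L))/EI = (2·10·5³/12-2·10²·5²/6-2·5⁵/(120·10))/100000 = -121/19200 m
Load 3 — point force P=13 kN at a=4 m (b=L-a=6):
  y_3 = -Pa²(3x-a)/(6EI)  [x>a] = -13·4²·(3·5-4)/(6·100000) = -143/37500 m
Superposition: y = Σ y_i = -23377/2400000 m ≈ -0.009740 m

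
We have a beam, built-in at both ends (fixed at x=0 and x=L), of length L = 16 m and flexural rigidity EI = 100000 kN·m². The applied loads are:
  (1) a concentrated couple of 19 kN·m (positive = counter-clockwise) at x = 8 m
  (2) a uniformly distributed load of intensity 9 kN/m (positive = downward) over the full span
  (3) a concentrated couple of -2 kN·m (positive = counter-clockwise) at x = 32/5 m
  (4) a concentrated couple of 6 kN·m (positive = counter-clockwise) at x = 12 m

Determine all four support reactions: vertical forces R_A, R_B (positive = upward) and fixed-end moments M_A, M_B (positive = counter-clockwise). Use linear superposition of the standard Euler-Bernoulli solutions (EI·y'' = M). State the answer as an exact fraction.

R_A = 118437/1600 kN, M_A = 39677/200 kN·m, R_B = 111963/1600 kN, M_B = -37803/200 kN·m

Load 1 — applied couple M₀=19 kN·m at a=8 m (b=L-a=8):
  R_A = 6M₀ab/L³ = 6·19·8·8/16³ = 57/32 kN
  M_A = M₀b(2a-b)/L² = 19·8·(2·8-8)/16² = 19/4 kN·m
  R_B = -6M₀ab/L³ = -6·19·8·8/16³ = -57/32 kN
  M_B = M₀a(2b-a)/L² = 19·8·(2·8-8)/16² = 19/4 kN·m
Load 2 — uniform load w=9 kN/m over full span:
  R_A = wL/2 = 9·16/2 = 72 kN
  M_A = wL²/12 = 9·16²/12 = 192 kN·m
  R_B = wL/2 = 9·16/2 = 72 kN
  M_B = -wL²/12 = -9·16²/12 = -192 kN·m
Load 3 — applied couple M₀=-2 kN·m at a=32/5 m (b=L-a=48/5):
  R_A = 6M₀ab/L³ = 6·(-2)·(32/5)·(48/5)/16³ = -9/50 kN
  M_A = M₀b(2a-b)/L² = (-2)·(48/5)·(2·(32/5)-(48/5))/16² = -6/25 kN·m
  R_B = -6M₀ab/L³ = -6·(-2)·(32/5)·(48/5)/16³ = 9/50 kN
  M_B = M₀a(2b-a)/L² = (-2)·(32/5)·(2·(48/5)-(32/5))/16² = -16/25 kN·m
Load 4 — applied couple M₀=6 kN·m at a=12 m (b=L-a=4):
  R_A = 6M₀ab/L³ = 6·6·12·4/16³ = 27/64 kN
  M_A = M₀b(2a-b)/L² = 6·4·(2·12-4)/16² = 15/8 kN·m
  R_B = -6M₀ab/L³ = -6·6·12·4/16³ = -27/64 kN
  M_B = M₀a(2b-a)/L² = 6·12·(2·4-12)/16² = -9/8 kN·m
Superposition: R_A = 118437/1600 kN, M_A = 39677/200 kN·m, R_B = 111963/1600 kN, M_B = -37803/200 kN·m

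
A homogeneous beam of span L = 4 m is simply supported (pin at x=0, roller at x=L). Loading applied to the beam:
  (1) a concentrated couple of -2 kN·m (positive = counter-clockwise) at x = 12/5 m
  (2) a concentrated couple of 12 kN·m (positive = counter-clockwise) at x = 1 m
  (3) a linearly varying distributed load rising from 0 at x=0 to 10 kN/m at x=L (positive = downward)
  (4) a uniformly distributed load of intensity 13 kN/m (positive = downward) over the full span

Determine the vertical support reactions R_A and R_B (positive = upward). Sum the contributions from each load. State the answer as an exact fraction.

Load 1 — applied couple M₀=-2 kN·m at a=12/5 m (b=L-a=8/5):
  R_A = M₀/L = (-2)/4 = -1/2 kN
  R_B = -M₀/L = -(-2)/4 = 1/2 kN
Load 2 — applied couple M₀=12 kN·m at a=1 m (b=L-a=3):
  R_A = M₀/L = 12/4 = 3 kN
  R_B = -M₀/L = -12/4 = -3 kN
Load 3 — triangular load w₀=10 kN/m (0→w₀ over full span):
  R_A = w₀L/6 = 10·4/6 = 20/3 kN
  R_B = w₀L/3 = 10·4/3 = 40/3 kN
Load 4 — uniform load w=13 kN/m over full span:
  R_A = wL/2 = 13·4/2 = 26 kN
  R_B = wL/2 = 13·4/2 = 26 kN
Superposition: R_A = 211/6 kN, R_B = 221/6 kN

R_A = 211/6 kN, R_B = 221/6 kN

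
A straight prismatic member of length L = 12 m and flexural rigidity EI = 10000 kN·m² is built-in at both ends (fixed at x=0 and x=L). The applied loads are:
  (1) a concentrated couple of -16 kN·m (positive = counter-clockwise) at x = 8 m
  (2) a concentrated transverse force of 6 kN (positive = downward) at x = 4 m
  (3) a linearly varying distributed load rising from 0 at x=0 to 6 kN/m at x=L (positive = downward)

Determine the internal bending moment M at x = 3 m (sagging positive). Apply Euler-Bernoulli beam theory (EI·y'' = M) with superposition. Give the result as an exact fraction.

M(3) = 241/60 kN·m

Load 1 — applied couple M₀=-16 kN·m at a=8 m (b=L-a=4):
  M_1 = R_Ax - M_A  [x≤a] with R_A=-16/9, M_A=-16/3 = (-16/9)·3 - (-16/3) = 0 kN·m
Load 2 — point force P=6 kN at a=4 m (b=L-a=8):
  M_2 = Pb²(3a+b)x/L³ - Pab²/L²  [x≤a] = 6·8²·(3·4+8)·3/12³ - 6·4·8²/12² = 8/3 kN·m
Load 3 — triangular load w₀=6 kN/m (0→w₀ over full span):
  M_3 = 3w₀Lx/20 - w₀L²/30 - w₀x³/(6L) = 3·6·12·3/20 - 6·12²/30 - 6·3³/(6·12) = 27/20 kN·m
Superposition: M = Σ M_i = 241/60 kN·m ≈ 4.016667 kN·m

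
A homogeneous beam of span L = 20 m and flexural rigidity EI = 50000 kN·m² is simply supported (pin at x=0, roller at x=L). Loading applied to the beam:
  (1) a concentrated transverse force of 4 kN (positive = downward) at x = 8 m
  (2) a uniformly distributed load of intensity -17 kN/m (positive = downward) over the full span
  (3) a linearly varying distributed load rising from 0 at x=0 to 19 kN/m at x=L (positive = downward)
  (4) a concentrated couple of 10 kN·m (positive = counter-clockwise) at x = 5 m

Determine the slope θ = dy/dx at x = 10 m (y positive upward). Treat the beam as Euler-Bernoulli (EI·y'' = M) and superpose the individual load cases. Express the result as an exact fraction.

Load 1 — point force P=4 kN at a=8 m (b=L-a=12):
  θ_1 = -Pa(2L²-6Lx+3x²+a²)/(6LEI)  [x>a] = -4·8·(2·20²-6·20·10+3·10²+8²)/(6·20·50000) = 3/15625 rad
Load 2 — uniform load w=-17 kN/m over full span:
  θ_2 = -w(L³-6Lx²+4x³)/(24EI) = -(-17)·(20³-6·20·10²+4·10³)/(24·50000) = 0 rad
Load 3 — triangular load w₀=19 kN/m (0→w₀ over full span):
  θ_3 = -w₀(7L⁴-30L²x²+15x⁴)/(360LEI) = -19·(7·20⁴-30·20²·10²+15·10⁴)/(360·20·50000) = -133/36000 rad
Load 4 — applied couple M₀=10 kN·m at a=5 m (b=L-a=15):
  θ_4 = (M₀x²/(2L)-M₀(x-a)+C₁)/EI  [x>a] with C₁=M₀(3b²-L²)/(6L)=275/12 = (10·10²/(2·20)-10·(10-5)+(275/12))/50000 = -1/24000 rad
Superposition: θ = Σ θ_i = -31897/9000000 rad ≈ -0.003544 rad

θ(10) = -31897/9000000 rad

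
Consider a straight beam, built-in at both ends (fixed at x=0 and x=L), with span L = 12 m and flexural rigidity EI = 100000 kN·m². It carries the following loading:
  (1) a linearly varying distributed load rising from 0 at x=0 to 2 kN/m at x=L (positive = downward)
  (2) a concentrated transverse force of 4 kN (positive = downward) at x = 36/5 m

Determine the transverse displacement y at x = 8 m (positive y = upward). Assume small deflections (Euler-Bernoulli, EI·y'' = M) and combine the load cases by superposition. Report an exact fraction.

y(8) = -2572/3515625 m

Load 1 — triangular load w₀=2 kN/m (0→w₀ over full span):
  y_1 = -w₀x²(L-x)²(x+2L)/(120LEI) = -2·8²·(12-8)²·(8+2·12)/(120·12·100000) = -64/140625 m
Load 2 — point force P=4 kN at a=36/5 m (b=L-a=24/5):
  y_2 = -Pa²(L-x)²(3bL-(3b+a)(L-x))/(6L³EI)  [x>a] = -4·(36/5)²·(12-8)²·(3·(24/5)·12-(3·(24/5)+(36/5))·(12-8))/(6·12³·100000) = -108/390625 m
Superposition: y = Σ y_i = -2572/3515625 m ≈ -0.000732 m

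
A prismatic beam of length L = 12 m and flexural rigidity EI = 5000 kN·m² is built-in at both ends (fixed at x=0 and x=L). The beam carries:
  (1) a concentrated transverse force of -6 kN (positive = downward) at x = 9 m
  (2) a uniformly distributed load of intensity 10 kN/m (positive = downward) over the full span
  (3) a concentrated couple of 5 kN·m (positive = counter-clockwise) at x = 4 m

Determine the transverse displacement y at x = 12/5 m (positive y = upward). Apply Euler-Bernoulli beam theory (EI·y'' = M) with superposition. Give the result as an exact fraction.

Load 1 — point force P=-6 kN at a=9 m (b=L-a=3):
  y_1 = -Pb²x²(3aL-(3a+b)x)/(6L³EI)  [x≤a] = -(-6)·3²·(12/5)²·(3·9·12-(3·9+3)·(12/5))/(6·12³·5000) = 189/125000 m
Load 2 — uniform load w=10 kN/m over full span:
  y_2 = -wx²(L-x)²/(24EI) = -10·(12/5)²·(12-(12/5))²/(24·5000) = -3456/78125 m
Load 3 — applied couple M₀=5 kN·m at a=4 m (b=L-a=8):
  y_3 = (R_Ax³/6 - M_Ax²/2)/EI  [x≤a] with R_A=5/9, M_A=0 = ((5/9)·(12/5)³/6 - 0·(12/5)²/2)/5000 = 4/15625 m
Superposition: y = Σ y_i = -26543/625000 m ≈ -0.042469 m

y(12/5) = -26543/625000 m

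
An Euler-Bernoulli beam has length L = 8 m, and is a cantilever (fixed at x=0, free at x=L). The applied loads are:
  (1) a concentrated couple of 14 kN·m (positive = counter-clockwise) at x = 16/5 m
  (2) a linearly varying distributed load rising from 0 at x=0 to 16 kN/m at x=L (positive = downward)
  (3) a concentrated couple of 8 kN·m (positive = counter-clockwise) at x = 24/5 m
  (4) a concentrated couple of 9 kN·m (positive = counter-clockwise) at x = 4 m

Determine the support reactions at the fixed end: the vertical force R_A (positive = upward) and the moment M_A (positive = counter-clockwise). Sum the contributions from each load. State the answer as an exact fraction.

Load 1 — applied couple M₀=14 kN·m at a=16/5 m (b=L-a=24/5):
  R_A = 0 kN
  M_A = -M₀ = -14 kN·m
Load 2 — triangular load w₀=16 kN/m (0→w₀ over full span):
  R_A = w₀L/2 = 16·8/2 = 64 kN
  M_A = w₀L²/3 = 16·8²/3 = 1024/3 kN·m
Load 3 — applied couple M₀=8 kN·m at a=24/5 m (b=L-a=16/5):
  R_A = 0 kN
  M_A = -M₀ = -8 kN·m
Load 4 — applied couple M₀=9 kN·m at a=4 m (b=L-a=4):
  R_A = 0 kN
  M_A = -M₀ = -9 kN·m
Superposition: R_A = 64 kN, M_A = 931/3 kN·m

R_A = 64 kN, M_A = 931/3 kN·m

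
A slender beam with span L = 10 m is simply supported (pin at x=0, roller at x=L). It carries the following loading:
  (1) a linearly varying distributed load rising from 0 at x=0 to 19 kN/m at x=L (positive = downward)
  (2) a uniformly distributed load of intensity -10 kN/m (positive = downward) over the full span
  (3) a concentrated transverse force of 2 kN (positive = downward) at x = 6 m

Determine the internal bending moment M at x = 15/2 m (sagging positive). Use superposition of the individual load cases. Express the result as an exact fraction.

Load 1 — triangular load w₀=19 kN/m (0→w₀ over full span):
  M_1 = w₀Lx/6 - w₀x³/(6L) = 19·10·(15/2)/6 - 19·(15/2)³/(6·10) = 3325/32 kN·m
Load 2 — uniform load w=-10 kN/m over full span:
  M_2 = wx(L-x)/2 = (-10)·(15/2)·(10-(15/2))/2 = -375/4 kN·m
Load 3 — point force P=2 kN at a=6 m (b=L-a=4):
  M_3 = Pa(L-x)/L  [x>a] = 2·6·(10-(15/2))/10 = 3 kN·m
Superposition: M = Σ M_i = 421/32 kN·m ≈ 13.156250 kN·m

M(15/2) = 421/32 kN·m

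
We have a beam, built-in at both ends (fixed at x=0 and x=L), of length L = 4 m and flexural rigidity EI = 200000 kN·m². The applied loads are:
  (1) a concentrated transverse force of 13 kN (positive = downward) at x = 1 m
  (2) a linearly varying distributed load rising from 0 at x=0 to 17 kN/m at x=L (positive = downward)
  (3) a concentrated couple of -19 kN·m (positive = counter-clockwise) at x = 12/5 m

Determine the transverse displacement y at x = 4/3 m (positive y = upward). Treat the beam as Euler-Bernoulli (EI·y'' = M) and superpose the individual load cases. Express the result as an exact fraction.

y(4/3) = -33931/1822500000 m

Load 1 — point force P=13 kN at a=1 m (b=L-a=3):
  y_1 = -Pa²(L-x)²(3bL-(3b+a)(L-x))/(6L³EI)  [x>a] = -13·1²·(4-(4/3))²·(3·3·4-(3·3+1)·(4-(4/3)))/(6·4³·200000) = -91/8100000 m
Load 2 — triangular load w₀=17 kN/m (0→w₀ over full span):
  y_2 = -w₀x²(L-x)²(x+2L)/(120LEI) = -17·(4/3)²·(4-(4/3))²·((4/3)+2·4)/(120·4·200000) = -238/11390625 m
Load 3 — applied couple M₀=-19 kN·m at a=12/5 m (b=L-a=8/5):
  y_3 = (R_Ax³/6 - M_Ax²/2)/EI  [x≤a] with R_A=-171/25, M_A=-152/25 = ((-171/25)·(4/3)³/6 - (-152/25)·(4/3)²/2)/200000 = 19/1406250 m
Superposition: y = Σ y_i = -33931/1822500000 m ≈ -0.000019 m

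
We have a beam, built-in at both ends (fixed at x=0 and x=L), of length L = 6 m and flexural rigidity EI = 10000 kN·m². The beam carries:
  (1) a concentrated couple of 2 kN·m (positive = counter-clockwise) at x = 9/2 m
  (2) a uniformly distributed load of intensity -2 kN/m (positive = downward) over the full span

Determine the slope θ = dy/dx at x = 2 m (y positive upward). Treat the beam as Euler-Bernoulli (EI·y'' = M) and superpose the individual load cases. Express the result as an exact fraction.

θ(2) = 13/60000 rad

Load 1 — applied couple M₀=2 kN·m at a=9/2 m (b=L-a=3/2):
  θ_1 = (R_Ax²/2 - M_Ax)/EI  [x≤a] with R_A=3/8, M_A=5/8 = ((3/8)·2²/2 - (5/8)·2)/10000 = -1/20000 rad
Load 2 — uniform load w=-2 kN/m over full span:
  θ_2 = -wx(L-x)(L-2x)/(12EI) = -(-2)·2·(6-2)·(6-2·2)/(12·10000) = 1/3750 rad
Superposition: θ = Σ θ_i = 13/60000 rad ≈ 0.000217 rad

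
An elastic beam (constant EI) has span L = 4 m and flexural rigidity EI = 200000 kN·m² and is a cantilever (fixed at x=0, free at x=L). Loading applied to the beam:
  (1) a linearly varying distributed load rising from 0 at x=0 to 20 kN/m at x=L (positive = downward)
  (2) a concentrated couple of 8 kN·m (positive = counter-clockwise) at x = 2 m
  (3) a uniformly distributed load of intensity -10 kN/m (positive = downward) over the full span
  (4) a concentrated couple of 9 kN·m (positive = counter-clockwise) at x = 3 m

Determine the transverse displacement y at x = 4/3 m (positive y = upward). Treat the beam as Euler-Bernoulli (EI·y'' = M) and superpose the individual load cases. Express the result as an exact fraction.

y(4/3) = -679/18225000 m

Load 1 — triangular load w₀=20 kN/m (0→w₀ over full span):
  y_1 = (w₀Lx³/12-w₀L²x²/6-w₀x⁵/(120L))/EI = (20·4·(4/3)³/12-20·4²·(4/3)²/6-20·(4/3)⁵/(120·4))/200000 = -902/2278125 m
Load 2 — applied couple M₀=8 kN·m at a=2 m (b=L-a=2):
  y_2 = M₀x²/(2EI)  [x≤a] = 8·(4/3)²/(2·200000) = 1/28125 m
Load 3 — uniform load w=-10 kN/m over full span:
  y_3 = -wx²(x²-4Lx+6L²)/(24EI) = -(-10)·(4/3)²·((4/3)²-4·4·(4/3)+6·4²)/(24·200000) = 43/151875 m
Load 4 — applied couple M₀=9 kN·m at a=3 m (b=L-a=1):
  y_4 = M₀x²/(2EI)  [x≤a] = 9·(4/3)²/(2·200000) = 1/25000 m
Superposition: y = Σ y_i = -679/18225000 m ≈ -0.000037 m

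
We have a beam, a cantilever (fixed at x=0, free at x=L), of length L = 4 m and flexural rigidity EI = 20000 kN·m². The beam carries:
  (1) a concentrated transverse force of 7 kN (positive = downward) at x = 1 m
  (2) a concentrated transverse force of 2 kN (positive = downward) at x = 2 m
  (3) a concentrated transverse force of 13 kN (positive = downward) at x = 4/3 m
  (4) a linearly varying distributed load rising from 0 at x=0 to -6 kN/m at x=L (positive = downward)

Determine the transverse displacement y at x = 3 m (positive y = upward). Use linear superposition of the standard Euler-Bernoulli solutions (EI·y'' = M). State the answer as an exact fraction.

y(3) = 290563/129600000 m

Load 1 — point force P=7 kN at a=1 m (b=L-a=3):
  y_1 = -Pa²(3x-a)/(6EI)  [x>a] = -7·1²·(3·3-1)/(6·20000) = -7/15000 m
Load 2 — point force P=2 kN at a=2 m (b=L-a=2):
  y_2 = -Pa²(3x-a)/(6EI)  [x>a] = -2·2²·(3·3-2)/(6·20000) = -7/15000 m
Load 3 — point force P=13 kN at a=4/3 m (b=L-a=8/3):
  y_3 = -Pa²(3x-a)/(6EI)  [x>a] = -13·(4/3)²·(3·3-(4/3))/(6·20000) = -299/202500 m
Load 4 — triangular load w₀=-6 kN/m (0→w₀ over full span):
  y_4 = (w₀Lx³/12-w₀L²x²/6-w₀x⁵/(120L))/EI = ((-6)·4·3³/12-(-6)·4²·3²/6-(-6)·3⁵/(120·4))/20000 = 7443/1600000 m
Superposition: y = Σ y_i = 290563/129600000 m ≈ 0.002242 m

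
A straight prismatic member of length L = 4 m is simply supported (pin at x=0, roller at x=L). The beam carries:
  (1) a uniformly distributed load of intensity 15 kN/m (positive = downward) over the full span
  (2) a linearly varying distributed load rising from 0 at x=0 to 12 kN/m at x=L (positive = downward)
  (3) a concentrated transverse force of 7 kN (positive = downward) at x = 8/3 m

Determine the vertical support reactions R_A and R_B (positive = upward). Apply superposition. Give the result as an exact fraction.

R_A = 121/3 kN, R_B = 152/3 kN

Load 1 — uniform load w=15 kN/m over full span:
  R_A = wL/2 = 15·4/2 = 30 kN
  R_B = wL/2 = 15·4/2 = 30 kN
Load 2 — triangular load w₀=12 kN/m (0→w₀ over full span):
  R_A = w₀L/6 = 12·4/6 = 8 kN
  R_B = w₀L/3 = 12·4/3 = 16 kN
Load 3 — point force P=7 kN at a=8/3 m (b=L-a=4/3):
  R_A = Pb/L = 7·(4/3)/4 = 7/3 kN
  R_B = Pa/L = 7·(8/3)/4 = 14/3 kN
Superposition: R_A = 121/3 kN, R_B = 152/3 kN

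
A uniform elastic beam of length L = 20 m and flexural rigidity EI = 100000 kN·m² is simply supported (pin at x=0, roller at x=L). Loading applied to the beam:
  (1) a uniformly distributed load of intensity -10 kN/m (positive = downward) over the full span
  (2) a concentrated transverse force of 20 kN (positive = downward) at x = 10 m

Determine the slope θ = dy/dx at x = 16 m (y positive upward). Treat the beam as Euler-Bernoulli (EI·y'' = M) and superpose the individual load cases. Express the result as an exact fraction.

Load 1 — uniform load w=-10 kN/m over full span:
  θ_1 = -w(L³-6Lx²+4x³)/(24EI) = -(-10)·(20³-6·20·16²+4·16³)/(24·100000) = -33/1250 rad
Load 2 — point force P=20 kN at a=10 m (b=L-a=10):
  θ_2 = -Pa(2L²-6Lx+3x²+a²)/(6LEI)  [x>a] = -20·10·(2·20²-6·20·16+3·16²+10²)/(6·20·100000) = 21/5000 rad
Superposition: θ = Σ θ_i = -111/5000 rad ≈ -0.022200 rad

θ(16) = -111/5000 rad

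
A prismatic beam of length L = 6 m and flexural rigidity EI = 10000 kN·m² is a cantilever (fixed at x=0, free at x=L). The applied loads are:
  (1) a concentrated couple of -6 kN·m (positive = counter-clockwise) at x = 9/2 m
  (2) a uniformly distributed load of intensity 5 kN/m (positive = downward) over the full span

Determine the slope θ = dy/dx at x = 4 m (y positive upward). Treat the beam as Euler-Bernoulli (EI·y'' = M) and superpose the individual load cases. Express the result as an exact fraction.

Load 1 — applied couple M₀=-6 kN·m at a=9/2 m (b=L-a=3/2):
  θ_1 = M₀x/EI  [x≤a] = (-6)·4/10000 = -3/1250 rad
Load 2 — uniform load w=5 kN/m over full span:
  θ_2 = -wx(x²-3Lx+3L²)/(6EI) = -5·4·(4²-3·6·4+3·6²)/(6·10000) = -13/750 rad
Superposition: θ = Σ θ_i = -37/1875 rad ≈ -0.019733 rad

θ(4) = -37/1875 rad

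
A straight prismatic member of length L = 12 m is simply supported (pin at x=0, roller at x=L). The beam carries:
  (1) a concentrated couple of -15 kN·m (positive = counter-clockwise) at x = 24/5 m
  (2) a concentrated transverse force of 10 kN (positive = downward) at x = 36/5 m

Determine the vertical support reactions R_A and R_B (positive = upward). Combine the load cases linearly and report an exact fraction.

Load 1 — applied couple M₀=-15 kN·m at a=24/5 m (b=L-a=36/5):
  R_A = M₀/L = (-15)/12 = -5/4 kN
  R_B = -M₀/L = -(-15)/12 = 5/4 kN
Load 2 — point force P=10 kN at a=36/5 m (b=L-a=24/5):
  R_A = Pb/L = 10·(24/5)/12 = 4 kN
  R_B = Pa/L = 10·(36/5)/12 = 6 kN
Superposition: R_A = 11/4 kN, R_B = 29/4 kN

R_A = 11/4 kN, R_B = 29/4 kN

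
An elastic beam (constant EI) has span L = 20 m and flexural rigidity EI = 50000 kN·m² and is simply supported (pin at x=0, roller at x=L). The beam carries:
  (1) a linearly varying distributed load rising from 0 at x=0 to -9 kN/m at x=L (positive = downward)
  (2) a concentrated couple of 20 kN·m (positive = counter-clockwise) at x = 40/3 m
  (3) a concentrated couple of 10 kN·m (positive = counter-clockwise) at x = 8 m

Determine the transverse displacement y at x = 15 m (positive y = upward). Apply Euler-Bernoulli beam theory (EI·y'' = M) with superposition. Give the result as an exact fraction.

y(15) = 398417/2880000 m

Load 1 — triangular load w₀=-9 kN/m (0→w₀ over full span):
  y_1 = -w₀x(7L⁴-10L²x²+3x⁴)/(360LEI) = -(-9)·15·(7·20⁴-10·20²·15²+3·15⁴)/(360·20·50000) = 357/2560 m
Load 2 — applied couple M₀=20 kN·m at a=40/3 m (b=L-a=20/3):
  y_2 = (M₀x³/(6L)-M₀(x-a)²/2+C₁x)/EI  [x>a] with C₁=M₀(3b²-L²)/(6L)=-400/9 = (20·15³/(6·20)-20·(15-(40/3))²/2+(-400/9)·15)/50000 = -19/7200 m
Load 3 — applied couple M₀=10 kN·m at a=8 m (b=L-a=12):
  y_3 = (M₀x³/(6L)-M₀(x-a)²/2+C₁x)/EI  [x>a] with C₁=M₀(3b²-L²)/(6L)=8/3 = (10·15³/(6·20)-10·(15-8)²/2+(8/3)·15)/50000 = 61/40000 m
Superposition: y = Σ y_i = 398417/2880000 m ≈ 0.138339 m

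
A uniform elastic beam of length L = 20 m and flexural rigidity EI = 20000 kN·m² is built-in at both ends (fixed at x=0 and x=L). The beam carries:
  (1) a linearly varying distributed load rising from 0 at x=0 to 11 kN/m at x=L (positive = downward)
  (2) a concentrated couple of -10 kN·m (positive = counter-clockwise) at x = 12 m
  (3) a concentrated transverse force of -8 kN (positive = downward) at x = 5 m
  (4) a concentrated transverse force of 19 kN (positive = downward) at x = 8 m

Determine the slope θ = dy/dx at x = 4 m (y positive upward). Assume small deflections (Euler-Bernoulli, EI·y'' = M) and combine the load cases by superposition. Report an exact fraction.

Load 1 — triangular load w₀=11 kN/m (0→w₀ over full span):
  θ_1 = -w₀(2x(L-x)(L-2x)(x+2L)+x²(L-x)²)/(120LEI) = -11·(2·4·(20-4)·(20-2·4)·(4+2·20)+4²·(20-4)²)/(120·20·20000) = -154/9375 rad
Load 2 — applied couple M₀=-10 kN·m at a=12 m (b=L-a=8):
  θ_2 = (R_Ax²/2 - M_Ax)/EI  [x≤a] with R_A=-18/25, M_A=-16/5 = ((-18/25)·4²/2 - (-16/5)·4)/20000 = 11/31250 rad
Load 3 — point force P=-8 kN at a=5 m (b=L-a=15):
  θ_3 = -Pb²x(2aL-(3a+b)x)/(2L³EI)  [x≤a] = -(-8)·15²·4·(2·5·20-(3·5+15)·4)/(2·20³·20000) = 9/5000 rad
Load 4 — point force P=19 kN at a=8 m (b=L-a=12):
  θ_4 = -Pb²x(2aL-(3a+b)x)/(2L³EI)  [x≤a] = -19·12²·4·(2·8·20-(3·8+12)·4)/(2·20³·20000) = -1881/312500 rad
Superposition: θ = Σ θ_i = -38051/1875000 rad ≈ -0.020294 rad

θ(4) = -38051/1875000 rad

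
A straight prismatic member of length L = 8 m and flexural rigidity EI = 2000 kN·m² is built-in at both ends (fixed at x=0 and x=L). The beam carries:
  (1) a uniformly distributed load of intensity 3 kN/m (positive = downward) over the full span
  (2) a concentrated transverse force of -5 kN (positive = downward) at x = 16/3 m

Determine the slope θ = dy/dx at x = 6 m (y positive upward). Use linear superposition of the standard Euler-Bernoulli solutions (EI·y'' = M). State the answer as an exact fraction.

Load 1 — uniform load w=3 kN/m over full span:
  θ_1 = -wx(L-x)(L-2x)/(12EI) = -3·6·(8-6)·(8-2·6)/(12·2000) = 3/500 rad
Load 2 — point force P=-5 kN at a=16/3 m (b=L-a=8/3):
  θ_2 = Pa²(L-x)(2bL-(3b+a)(L-x))/(2L³EI)  [x>a] = (-5)·(16/3)²·(8-6)·(2·(8/3)·8-(3·(8/3)+(16/3))·(8-6))/(2·8³·2000) = -1/450 rad
Superposition: θ = Σ θ_i = 17/4500 rad ≈ 0.003778 rad

θ(6) = 17/4500 rad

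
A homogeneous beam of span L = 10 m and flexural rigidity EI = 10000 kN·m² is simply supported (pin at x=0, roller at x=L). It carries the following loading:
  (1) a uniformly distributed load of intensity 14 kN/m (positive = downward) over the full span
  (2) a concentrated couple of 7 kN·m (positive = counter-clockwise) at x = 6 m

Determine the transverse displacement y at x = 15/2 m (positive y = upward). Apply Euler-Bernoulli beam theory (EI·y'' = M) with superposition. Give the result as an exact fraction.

y(15/2) = -83391/640000 m

Load 1 — uniform load w=14 kN/m over full span:
  y_1 = -wx(L³-2Lx²+x³)/(24EI) = -14·(15/2)·(10³-2·10·(15/2)²+(15/2)³)/(24·10000) = -133/1024 m
Load 2 — applied couple M₀=7 kN·m at a=6 m (b=L-a=4):
  y_2 = (M₀x³/(6L)-M₀(x-a)²/2+C₁x)/EI  [x>a] with C₁=M₀(3b²-L²)/(6L)=-91/15 = (7·(15/2)³/(6·10)-7·((15/2)-6)²/2+(-91/15)·(15/2))/10000 = -133/320000 m
Superposition: y = Σ y_i = -83391/640000 m ≈ -0.130298 m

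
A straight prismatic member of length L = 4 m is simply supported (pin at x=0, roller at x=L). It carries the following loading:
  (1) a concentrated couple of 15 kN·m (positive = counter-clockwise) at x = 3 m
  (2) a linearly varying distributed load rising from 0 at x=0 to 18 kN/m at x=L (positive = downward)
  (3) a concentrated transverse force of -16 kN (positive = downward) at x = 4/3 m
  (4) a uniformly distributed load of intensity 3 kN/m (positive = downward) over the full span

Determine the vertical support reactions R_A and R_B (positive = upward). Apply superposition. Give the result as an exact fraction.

R_A = 133/12 kN, R_B = 251/12 kN

Load 1 — applied couple M₀=15 kN·m at a=3 m (b=L-a=1):
  R_A = M₀/L = 15/4 kN
  R_B = -M₀/L = -15/4 kN
Load 2 — triangular load w₀=18 kN/m (0→w₀ over full span):
  R_A = w₀L/6 = 18·4/6 = 12 kN
  R_B = w₀L/3 = 18·4/3 = 24 kN
Load 3 — point force P=-16 kN at a=4/3 m (b=L-a=8/3):
  R_A = Pb/L = (-16)·(8/3)/4 = -32/3 kN
  R_B = Pa/L = (-16)·(4/3)/4 = -16/3 kN
Load 4 — uniform load w=3 kN/m over full span:
  R_A = wL/2 = 3·4/2 = 6 kN
  R_B = wL/2 = 3·4/2 = 6 kN
Superposition: R_A = 133/12 kN, R_B = 251/12 kN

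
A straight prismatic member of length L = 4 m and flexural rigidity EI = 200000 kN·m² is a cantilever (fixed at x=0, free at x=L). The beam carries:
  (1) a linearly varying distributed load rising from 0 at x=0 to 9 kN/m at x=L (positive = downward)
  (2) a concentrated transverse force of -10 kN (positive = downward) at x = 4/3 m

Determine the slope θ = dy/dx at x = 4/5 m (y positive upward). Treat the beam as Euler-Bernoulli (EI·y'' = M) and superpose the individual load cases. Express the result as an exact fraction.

Load 1 — triangular load w₀=9 kN/m (0→w₀ over full span):
  θ_1 = (w₀Lx²/4-w₀L²x/3-w₀x⁴/(24L))/EI = (9·4·(4/5)²/4-9·4²·(4/5)/3-9·(4/5)⁴/(24·4))/200000 = -2553/15625000 rad
Load 2 — point force P=-10 kN at a=4/3 m (b=L-a=8/3):
  θ_2 = -Px(2a-x)/(2EI)  [x≤a] = -(-10)·(4/5)·(2·(4/3)-(4/5))/(2·200000) = 7/187500 rad
Superposition: θ = Σ θ_i = -5909/46875000 rad ≈ -0.000126 rad

θ(4/5) = -5909/46875000 rad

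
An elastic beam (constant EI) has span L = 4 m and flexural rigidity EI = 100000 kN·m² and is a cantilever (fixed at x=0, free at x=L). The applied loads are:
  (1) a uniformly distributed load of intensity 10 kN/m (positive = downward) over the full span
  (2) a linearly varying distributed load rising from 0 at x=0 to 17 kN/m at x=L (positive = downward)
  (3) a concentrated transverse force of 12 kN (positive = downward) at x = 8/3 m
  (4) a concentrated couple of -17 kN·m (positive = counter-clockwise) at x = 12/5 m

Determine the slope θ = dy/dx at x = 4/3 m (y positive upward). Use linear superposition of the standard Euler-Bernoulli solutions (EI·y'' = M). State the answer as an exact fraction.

θ(4/3) = -13423/6075000 rad

Load 1 — uniform load w=10 kN/m over full span:
  θ_1 = -wx(x²-3Lx+3L²)/(6EI) = -10·(4/3)·((4/3)²-3·4·(4/3)+3·4²)/(6·100000) = -38/50625 rad
Load 2 — triangular load w₀=17 kN/m (0→w₀ over full span):
  θ_2 = (w₀Lx²/4-w₀L²x/3-w₀x⁴/(24L))/EI = (17·4·(4/3)²/4-17·4²·(4/3)/3-17·(4/3)⁴/(24·4))/100000 = -2771/3037500 rad
Load 3 — point force P=12 kN at a=8/3 m (b=L-a=4/3):
  θ_3 = -Px(2a-x)/(2EI)  [x≤a] = -12·(4/3)·(2·(8/3)-(4/3))/(2·100000) = -1/3125 rad
Load 4 — applied couple M₀=-17 kN·m at a=12/5 m (b=L-a=8/5):
  θ_4 = M₀x/EI  [x≤a] = (-17)·(4/3)/100000 = -17/75000 rad
Superposition: θ = Σ θ_i = -13423/6075000 rad ≈ -0.002210 rad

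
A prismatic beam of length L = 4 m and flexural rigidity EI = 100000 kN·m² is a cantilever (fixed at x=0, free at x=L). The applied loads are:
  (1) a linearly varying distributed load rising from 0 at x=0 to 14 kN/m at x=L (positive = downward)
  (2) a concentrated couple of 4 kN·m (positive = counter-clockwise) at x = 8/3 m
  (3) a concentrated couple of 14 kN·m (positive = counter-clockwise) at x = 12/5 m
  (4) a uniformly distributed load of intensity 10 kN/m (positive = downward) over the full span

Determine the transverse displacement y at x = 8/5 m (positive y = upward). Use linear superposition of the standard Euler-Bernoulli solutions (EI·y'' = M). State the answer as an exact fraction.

Load 1 — triangular load w₀=14 kN/m (0→w₀ over full span):
  y_1 = (w₀Lx³/12-w₀L²x²/6-w₀x⁵/(120L))/EI = (14·4·(8/5)³/12-14·4²·(8/5)²/6-14·(8/5)⁵/(120·4))/100000 = -112448/146484375 m
Load 2 — applied couple M₀=4 kN·m at a=8/3 m (b=L-a=4/3):
  y_2 = M₀x²/(2EI)  [x≤a] = 4·(8/5)²/(2·100000) = 4/78125 m
Load 3 — applied couple M₀=14 kN·m at a=12/5 m (b=L-a=8/5):
  y_3 = M₀x²/(2EI)  [x≤a] = 14·(8/5)²/(2·100000) = 14/78125 m
Load 4 — uniform load w=10 kN/m over full span:
  y_4 = -wx²(x²-4Lx+6L²)/(24EI) = -10·(8/5)²·((8/5)²-4·4·(8/5)+6·4²)/(24·100000) = -304/390625 m
Superposition: y = Σ y_i = -192698/146484375 m ≈ -0.001315 m

y(8/5) = -192698/146484375 m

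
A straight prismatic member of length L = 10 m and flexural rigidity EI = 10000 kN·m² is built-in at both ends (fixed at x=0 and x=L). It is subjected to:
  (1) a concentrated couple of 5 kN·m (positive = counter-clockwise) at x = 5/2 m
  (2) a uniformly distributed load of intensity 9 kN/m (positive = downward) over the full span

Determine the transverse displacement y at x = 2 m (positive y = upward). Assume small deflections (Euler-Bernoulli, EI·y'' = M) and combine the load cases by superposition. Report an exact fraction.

Load 1 — applied couple M₀=5 kN·m at a=5/2 m (b=L-a=15/2):
  y_1 = (R_Ax³/6 - M_Ax²/2)/EI  [x≤a] with R_A=9/16, M_A=-15/16 = ((9/16)·2³/6 - (-15/16)·2²/2)/10000 = 21/80000 m
Load 2 — uniform load w=9 kN/m over full span:
  y_2 = -wx²(L-x)²/(24EI) = -9·2²·(10-2)²/(24·10000) = -6/625 m
Superposition: y = Σ y_i = -747/80000 m ≈ -0.009338 m

y(2) = -747/80000 m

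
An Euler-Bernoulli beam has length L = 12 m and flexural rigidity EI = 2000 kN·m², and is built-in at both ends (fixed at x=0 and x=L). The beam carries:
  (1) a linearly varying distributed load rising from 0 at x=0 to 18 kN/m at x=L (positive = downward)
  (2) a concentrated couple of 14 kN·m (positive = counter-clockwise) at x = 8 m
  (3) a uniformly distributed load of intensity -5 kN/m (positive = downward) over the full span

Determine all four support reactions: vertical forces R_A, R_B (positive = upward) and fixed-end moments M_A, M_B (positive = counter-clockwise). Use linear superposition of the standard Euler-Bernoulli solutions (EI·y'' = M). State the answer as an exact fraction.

Load 1 — triangular load w₀=18 kN/m (0→w₀ over full span):
  R_A = 3w₀L/20 = 3·18·12/20 = 162/5 kN
  M_A = w₀L²/30 = 18·12²/30 = 432/5 kN·m
  R_B = 7w₀L/20 = 7·18·12/20 = 378/5 kN
  M_B = -w₀L²/20 = -18·12²/20 = -648/5 kN·m
Load 2 — applied couple M₀=14 kN·m at a=8 m (b=L-a=4):
  R_A = 6M₀ab/L³ = 6·14·8·4/12³ = 14/9 kN
  M_A = M₀b(2a-b)/L² = 14·4·(2·8-4)/12² = 14/3 kN·m
  R_B = -6M₀ab/L³ = -6·14·8·4/12³ = -14/9 kN
  M_B = M₀a(2b-a)/L² = 14·8·(2·4-8)/12² = 0 kN·m
Load 3 — uniform load w=-5 kN/m over full span:
  R_A = wL/2 = (-5)·12/2 = -30 kN
  M_A = wL²/12 = (-5)·12²/12 = -60 kN·m
  R_B = wL/2 = (-5)·12/2 = -30 kN
  M_B = -wL²/12 = -(-5)·12²/12 = 60 kN·m
Superposition: R_A = 178/45 kN, M_A = 466/15 kN·m, R_B = 1982/45 kN, M_B = -348/5 kN·m

R_A = 178/45 kN, M_A = 466/15 kN·m, R_B = 1982/45 kN, M_B = -348/5 kN·m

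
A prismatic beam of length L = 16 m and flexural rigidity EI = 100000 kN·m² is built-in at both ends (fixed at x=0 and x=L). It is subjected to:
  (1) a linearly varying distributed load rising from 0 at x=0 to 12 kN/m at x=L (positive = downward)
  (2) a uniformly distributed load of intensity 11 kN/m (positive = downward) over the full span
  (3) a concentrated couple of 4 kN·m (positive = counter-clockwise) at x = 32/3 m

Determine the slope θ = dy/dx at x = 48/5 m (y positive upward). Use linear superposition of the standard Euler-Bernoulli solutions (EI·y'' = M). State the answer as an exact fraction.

Load 1 — triangular load w₀=12 kN/m (0→w₀ over full span):
  θ_1 = -w₀(2x(L-x)(L-2x)(x+2L)+x²(L-x)²)/(120LEI) = -12·(2·(48/5)·(16-(48/5))·(16-2·(48/5))·((48/5)+2·16)+(48/5)²·(16-(48/5))²)/(120·16·100000) = 1536/1953125 rad
Load 2 — uniform load w=11 kN/m over full span:
  θ_2 = -wx(L-x)(L-2x)/(12EI) = -11·(48/5)·(16-(48/5))·(16-2·(48/5))/(12·100000) = 704/390625 rad
Load 3 — applied couple M₀=4 kN·m at a=32/3 m (b=L-a=16/3):
  θ_3 = (R_Ax²/2 - M_Ax)/EI  [x≤a] with R_A=1/3, M_A=4/3 = ((1/3)·(48/5)²/2 - (4/3)·(48/5))/100000 = 2/78125 rad
Superposition: θ = Σ θ_i = 5106/1953125 rad ≈ 0.002614 rad

θ(48/5) = 5106/1953125 rad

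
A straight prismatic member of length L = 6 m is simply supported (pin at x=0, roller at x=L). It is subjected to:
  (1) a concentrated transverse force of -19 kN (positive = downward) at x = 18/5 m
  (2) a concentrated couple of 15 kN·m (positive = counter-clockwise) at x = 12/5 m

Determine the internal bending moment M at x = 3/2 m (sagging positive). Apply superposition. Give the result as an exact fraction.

Load 1 — point force P=-19 kN at a=18/5 m (b=L-a=12/5):
  M_1 = Pbx/L  [x≤a] = (-19)·(12/5)·(3/2)/6 = -57/5 kN·m
Load 2 — applied couple M₀=15 kN·m at a=12/5 m (b=L-a=18/5):
  M_2 = M₀x/L  [x≤a] = 15·(3/2)/6 = 15/4 kN·m
Superposition: M = Σ M_i = -153/20 kN·m ≈ -7.650000 kN·m

M(3/2) = -153/20 kN·m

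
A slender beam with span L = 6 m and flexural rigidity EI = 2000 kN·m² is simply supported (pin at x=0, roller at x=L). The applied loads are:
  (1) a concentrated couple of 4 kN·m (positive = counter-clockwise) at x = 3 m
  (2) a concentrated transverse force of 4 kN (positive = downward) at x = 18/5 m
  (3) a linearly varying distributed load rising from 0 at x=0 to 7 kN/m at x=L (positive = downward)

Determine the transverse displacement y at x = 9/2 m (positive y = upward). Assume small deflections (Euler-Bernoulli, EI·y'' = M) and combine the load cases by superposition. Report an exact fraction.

Load 1 — applied couple M₀=4 kN·m at a=3 m (b=L-a=3):
  y_1 = (M₀x³/(6L)-M₀(x-a)²/2+C₁x)/EI  [x>a] with C₁=M₀(3b²-L²)/(6L)=-1 = (4·(9/2)³/(6·6)-4·((9/2)-3)²/2+(-1)·(9/2))/2000 = 9/16000 m
Load 2 — point force P=4 kN at a=18/5 m (b=L-a=12/5):
  y_2 = -Pa(L-x)(2Lx-a²-x²)/(6LEI)  [x>a] = -4·(18/5)·(6-(9/2))·(2·6·(9/2)-(18/5)²-(9/2)²)/(6·6·2000) = -6237/1000000 m
Load 3 — triangular load w₀=7 kN/m (0→w₀ over full span):
  y_3 = -w₀x(7L⁴-10L²x²+3x⁴)/(360LEI) = -7·(9/2)·(7·6⁴-10·6²·(9/2)²+3·(9/2)⁴)/(360·6·2000) = -22491/1024000 m
Superposition: y = Σ y_i = -3537711/128000000 m ≈ -0.027638 m

y(9/2) = -3537711/128000000 m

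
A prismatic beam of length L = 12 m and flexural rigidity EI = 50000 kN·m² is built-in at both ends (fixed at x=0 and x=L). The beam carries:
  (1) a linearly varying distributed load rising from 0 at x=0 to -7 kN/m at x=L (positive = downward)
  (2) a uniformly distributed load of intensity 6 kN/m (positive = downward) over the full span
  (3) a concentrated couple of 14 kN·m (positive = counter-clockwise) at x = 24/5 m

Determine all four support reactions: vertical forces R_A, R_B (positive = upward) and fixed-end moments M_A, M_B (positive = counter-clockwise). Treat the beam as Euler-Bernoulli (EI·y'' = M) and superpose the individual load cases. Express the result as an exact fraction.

Load 1 — triangular load w₀=-7 kN/m (0→w₀ over full span):
  R_A = 3w₀L/20 = 3·(-7)·12/20 = -63/5 kN
  M_A = w₀L²/30 = (-7)·12²/30 = -168/5 kN·m
  R_B = 7w₀L/20 = 7·(-7)·12/20 = -147/5 kN
  M_B = -w₀L²/20 = -(-7)·12²/20 = 252/5 kN·m
Load 2 — uniform load w=6 kN/m over full span:
  R_A = wL/2 = 6·12/2 = 36 kN
  M_A = wL²/12 = 6·12²/12 = 72 kN·m
  R_B = wL/2 = 6·12/2 = 36 kN
  M_B = -wL²/12 = -6·12²/12 = -72 kN·m
Load 3 — applied couple M₀=14 kN·m at a=24/5 m (b=L-a=36/5):
  R_A = 6M₀ab/L³ = 6·14·(24/5)·(36/5)/12³ = 42/25 kN
  M_A = M₀b(2a-b)/L² = 14·(36/5)·(2·(24/5)-(36/5))/12² = 42/25 kN·m
  R_B = -6M₀ab/L³ = -6·14·(24/5)·(36/5)/12³ = -42/25 kN
  M_B = M₀a(2b-a)/L² = 14·(24/5)·(2·(36/5)-(24/5))/12² = 112/25 kN·m
Superposition: R_A = 627/25 kN, M_A = 1002/25 kN·m, R_B = 123/25 kN, M_B = -428/25 kN·m

R_A = 627/25 kN, M_A = 1002/25 kN·m, R_B = 123/25 kN, M_B = -428/25 kN·m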